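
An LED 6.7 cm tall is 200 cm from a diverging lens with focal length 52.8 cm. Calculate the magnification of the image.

For a diverging lens, f = -52.8 cm.
1/d_i = 1/f − 1/d_o = 1/(-52.80) − 1/(200) = -0.02394, so d_i = -41.77 cm.
m = −d_i/d_o = −(-41.77)/(200) = +0.209.
The image is virtual, upright and reduced, on the same side as the object.

m = +0.209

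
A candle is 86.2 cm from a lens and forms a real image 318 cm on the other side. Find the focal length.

f = 67.8 cm (converging)

Real image ⇒ d_i = +318 cm.
1/f = 1/d_o + 1/d_i = 1/(86.2) + 1/(318) = 0.01475, so f = 67.8 cm.
Since f is positive, the lens is converging.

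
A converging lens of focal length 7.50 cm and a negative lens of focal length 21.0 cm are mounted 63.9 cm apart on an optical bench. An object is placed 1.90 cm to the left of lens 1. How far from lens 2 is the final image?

16.0 cm

Lens 1: 1/d_i1 = 1/f₁ − 1/d_o1 = 1/(7.50) − 1/(1.90) = -0.3930, so d_i1 = -2.545 cm.
The intermediate image is 2.545 cm to the left of lens 1 (virtual), which is 63.9 − (-2.545) = 66.44 cm to the left of lens 2, so d_o2 = +66.44 cm.
Lens 2 is diverging, so f₂ = −21.0 cm.
Lens 2: 1/d_i2 = 1/f₂ − 1/d_o2 = 1/(-21.0) − 1/(66.44) = -0.06267, so d_i2 = -16.0 cm.
The final image is virtual, 16.0 cm to the left of lens 2 (overall magnification ≈ 0.32).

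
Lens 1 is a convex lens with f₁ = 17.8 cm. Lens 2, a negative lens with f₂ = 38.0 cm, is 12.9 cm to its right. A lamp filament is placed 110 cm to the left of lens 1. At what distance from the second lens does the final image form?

Lens 1: 1/d_i1 = 1/f₁ − 1/d_o1 = 1/(17.8) − 1/(110) = 0.04709, so d_i1 = 21.24 cm.
The intermediate image is 21.24 cm to the right of lens 1, which lies 8.340 cm to the right of lens 2 — a virtual object — so d_o2 = −8.340 cm.
Lens 2 is diverging, so f₂ = −38.0 cm.
Lens 2: 1/d_i2 = 1/f₂ − 1/d_o2 = 1/(-38.0) − 1/(-8.340) = 0.09359, so d_i2 = 10.7 cm.
The final image is real, 10.7 cm to the right of lens 2 (overall magnification ≈ -0.25).

10.7 cm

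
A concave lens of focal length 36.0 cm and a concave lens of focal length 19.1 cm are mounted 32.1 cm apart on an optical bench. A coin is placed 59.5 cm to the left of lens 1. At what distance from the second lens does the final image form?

Lens 1 is diverging, so f₁ = −36.0 cm.
Lens 1: 1/d_i1 = 1/f₁ − 1/d_o1 = 1/(-36.0) − 1/(59.5) = -0.04458, so d_i1 = -22.43 cm.
The intermediate image is 22.43 cm to the left of lens 1 (virtual), which is 32.1 − (-22.43) = 54.53 cm to the left of lens 2, so d_o2 = +54.53 cm.
Lens 2 is diverging, so f₂ = −19.1 cm.
Lens 2: 1/d_i2 = 1/f₂ − 1/d_o2 = 1/(-19.1) − 1/(54.53) = -0.07069, so d_i2 = -14.1 cm.
The final image is virtual, 14.1 cm to the left of lens 2 (overall magnification ≈ 0.098).

14.1 cm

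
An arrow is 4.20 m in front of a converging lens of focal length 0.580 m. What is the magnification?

1/d_i = 1/f − 1/d_o = 1/(0.5800) − 1/(4.20) = 1.486, so d_i = 0.6729 m.
m = −d_i/d_o = −(0.6729)/(4.20) = -0.160.
The image is real, inverted and reduced, on the far side of the lens.

m = -0.160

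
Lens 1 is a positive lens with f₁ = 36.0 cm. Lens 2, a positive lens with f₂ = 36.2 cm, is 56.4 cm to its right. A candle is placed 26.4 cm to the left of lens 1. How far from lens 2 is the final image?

Lens 1: 1/d_i1 = 1/f₁ − 1/d_o1 = 1/(36.0) − 1/(26.4) = -0.01010, so d_i1 = -99.00 cm.
The intermediate image is 99.00 cm to the left of lens 1 (virtual), which is 56.4 − (-99.00) = 155.4 cm to the left of lens 2, so d_o2 = +155.4 cm.
Lens 2: 1/d_i2 = 1/f₂ − 1/d_o2 = 1/(36.2) − 1/(155.4) = 0.02119, so d_i2 = 47.2 cm.
The final image is real, 47.2 cm to the right of lens 2 (overall magnification ≈ -1.1).

47.2 cm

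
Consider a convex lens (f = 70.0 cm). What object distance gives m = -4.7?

84.9 cm

m = −d_i/d_o ⇒ d_i = −m·d_o.
1/f = 1/d_o + 1/d_i = 1/d_o − 1/(m·d_o) = (1 − 1/m)/d_o, so d_o = f(1 − 1/m) = (70.00)(1 − 1/(-4.7)) = 84.9 cm.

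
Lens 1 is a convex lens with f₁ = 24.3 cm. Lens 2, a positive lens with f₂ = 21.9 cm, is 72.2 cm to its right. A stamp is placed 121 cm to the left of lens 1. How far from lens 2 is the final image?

46.0 cm

Lens 1: 1/d_i1 = 1/f₁ − 1/d_o1 = 1/(24.3) − 1/(121) = 0.03289, so d_i1 = 30.41 cm.
The intermediate image is 30.41 cm to the right of lens 1, which is 72.2 − (30.41) = 41.79 cm to the left of lens 2, so d_o2 = +41.79 cm.
Lens 2: 1/d_i2 = 1/f₂ − 1/d_o2 = 1/(21.9) − 1/(41.79) = 0.02173, so d_i2 = 46.0 cm.
The final image is real, 46.0 cm to the right of lens 2 (overall magnification ≈ 0.28).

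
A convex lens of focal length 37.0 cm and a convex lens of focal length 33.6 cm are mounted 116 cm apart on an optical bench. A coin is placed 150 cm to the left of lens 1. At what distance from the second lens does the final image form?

67.5 cm

Lens 1: 1/d_i1 = 1/f₁ − 1/d_o1 = 1/(37.0) − 1/(150) = 0.02036, so d_i1 = 49.12 cm.
The intermediate image is 49.12 cm to the right of lens 1, which is 116 − (49.12) = 66.88 cm to the left of lens 2, so d_o2 = +66.88 cm.
Lens 2: 1/d_i2 = 1/f₂ − 1/d_o2 = 1/(33.6) − 1/(66.88) = 0.01481, so d_i2 = 67.5 cm.
The final image is real, 67.5 cm to the right of lens 2 (overall magnification ≈ 0.33).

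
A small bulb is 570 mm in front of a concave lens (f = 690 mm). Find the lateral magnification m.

m = +0.548

For a concave lens, f = -690 mm.
1/d_i = 1/f − 1/d_o = 1/(-690.0) − 1/(570) = -0.003204, so d_i = -312.1 mm.
m = −d_i/d_o = −(-312.1)/(570) = +0.548.
The image is virtual, upright and reduced, on the same side as the object.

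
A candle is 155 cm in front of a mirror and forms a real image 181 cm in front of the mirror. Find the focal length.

Real image ⇒ d_i = +181 cm.
1/f = 1/d_o + 1/d_i = 1/(155) + 1/(181) = 0.01198, so f = 83.5 cm.
Since f is positive, the mirror is concave.

f = 83.5 cm (concave)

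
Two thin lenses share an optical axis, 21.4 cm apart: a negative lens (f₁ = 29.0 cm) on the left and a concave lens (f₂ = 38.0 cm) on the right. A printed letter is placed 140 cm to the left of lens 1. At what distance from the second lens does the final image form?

20.7 cm

Lens 1 is diverging, so f₁ = −29.0 cm.
Lens 1: 1/d_i1 = 1/f₁ − 1/d_o1 = 1/(-29.0) − 1/(140) = -0.04163, so d_i1 = -24.02 cm.
The intermediate image is 24.02 cm to the left of lens 1 (virtual), which is 21.4 − (-24.02) = 45.42 cm to the left of lens 2, so d_o2 = +45.42 cm.
Lens 2 is diverging, so f₂ = −38.0 cm.
Lens 2: 1/d_i2 = 1/f₂ − 1/d_o2 = 1/(-38.0) − 1/(45.42) = -0.04833, so d_i2 = -20.7 cm.
The final image is virtual, 20.7 cm to the left of lens 2 (overall magnification ≈ 0.078).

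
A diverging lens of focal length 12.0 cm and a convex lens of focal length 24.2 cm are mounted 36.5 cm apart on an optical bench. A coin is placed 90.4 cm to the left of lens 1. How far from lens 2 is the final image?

49.8 cm

Lens 1 is diverging, so f₁ = −12.0 cm.
Lens 1: 1/d_i1 = 1/f₁ − 1/d_o1 = 1/(-12.0) − 1/(90.4) = -0.09440, so d_i1 = -10.59 cm.
The intermediate image is 10.59 cm to the left of lens 1 (virtual), which is 36.5 − (-10.59) = 47.09 cm to the left of lens 2, so d_o2 = +47.09 cm.
Lens 2: 1/d_i2 = 1/f₂ − 1/d_o2 = 1/(24.2) − 1/(47.09) = 0.02009, so d_i2 = 49.8 cm.
The final image is real, 49.8 cm to the right of lens 2 (overall magnification ≈ -0.12).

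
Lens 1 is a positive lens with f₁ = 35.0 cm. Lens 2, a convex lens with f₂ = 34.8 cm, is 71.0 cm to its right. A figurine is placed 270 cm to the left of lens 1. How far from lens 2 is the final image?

267 cm

Lens 1: 1/d_i1 = 1/f₁ − 1/d_o1 = 1/(35.0) − 1/(270) = 0.02487, so d_i1 = 40.21 cm.
The intermediate image is 40.21 cm to the right of lens 1, which is 71.0 − (40.21) = 30.79 cm to the left of lens 2, so d_o2 = +30.79 cm.
Lens 2: 1/d_i2 = 1/f₂ − 1/d_o2 = 1/(34.8) − 1/(30.79) = -0.003742, so d_i2 = -267 cm.
The final image is virtual, 267 cm to the left of lens 2 (overall magnification ≈ -1.3).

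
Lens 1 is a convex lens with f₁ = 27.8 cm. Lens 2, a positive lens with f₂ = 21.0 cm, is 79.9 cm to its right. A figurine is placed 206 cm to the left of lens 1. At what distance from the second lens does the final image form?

Lens 1: 1/d_i1 = 1/f₁ − 1/d_o1 = 1/(27.8) − 1/(206) = 0.03112, so d_i1 = 32.14 cm.
The intermediate image is 32.14 cm to the right of lens 1, which is 79.9 − (32.14) = 47.76 cm to the left of lens 2, so d_o2 = +47.76 cm.
Lens 2: 1/d_i2 = 1/f₂ − 1/d_o2 = 1/(21.0) − 1/(47.76) = 0.02668, so d_i2 = 37.5 cm.
The final image is real, 37.5 cm to the right of lens 2 (overall magnification ≈ 0.12).

37.5 cm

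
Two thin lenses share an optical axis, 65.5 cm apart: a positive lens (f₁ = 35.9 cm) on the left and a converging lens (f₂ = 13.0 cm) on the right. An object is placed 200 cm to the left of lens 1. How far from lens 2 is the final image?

32.3 cm

Lens 1: 1/d_i1 = 1/f₁ − 1/d_o1 = 1/(35.9) − 1/(200) = 0.02286, so d_i1 = 43.75 cm.
The intermediate image is 43.75 cm to the right of lens 1, which is 65.5 − (43.75) = 21.75 cm to the left of lens 2, so d_o2 = +21.75 cm.
Lens 2: 1/d_i2 = 1/f₂ − 1/d_o2 = 1/(13.0) − 1/(21.75) = 0.03095, so d_i2 = 32.3 cm.
The final image is real, 32.3 cm to the right of lens 2 (overall magnification ≈ 0.33).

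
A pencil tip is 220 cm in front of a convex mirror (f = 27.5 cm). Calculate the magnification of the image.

For a convex mirror, f = -27.5 cm.
1/d_i = 1/f − 1/d_o = 1/(-27.50) − 1/(220) = -0.04091, so d_i = -24.44 cm.
m = −d_i/d_o = −(-24.44)/(220) = +0.111.
The image is virtual, upright and reduced, behind the mirror.

m = +0.111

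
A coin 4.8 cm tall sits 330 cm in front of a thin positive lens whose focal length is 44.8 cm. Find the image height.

0.754 cm

1/d_i = 1/f − 1/d_o = 1/(44.80) − 1/(330) = 0.01929, so d_i = 51.84 cm.
m = −d_i/d_o = -0.1571.
|h_i| = |m|·h_o = 0.1571 × 4.8 = 0.754 cm. The image is real, inverted and reduced, on the far side of the lens.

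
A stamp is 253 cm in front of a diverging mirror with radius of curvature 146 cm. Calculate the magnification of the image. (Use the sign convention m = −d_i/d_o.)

f = R/2 = 146/2 = 73.00 cm; for a diverging mirror, f = -73.00 cm.
1/d_i = 1/f − 1/d_o = 1/(-73.00) − 1/(253) = -0.01765, so d_i = -56.65 cm.
m = −d_i/d_o = −(-56.65)/(253) = +0.224.
The image is virtual, upright and reduced, behind the mirror.

m = +0.224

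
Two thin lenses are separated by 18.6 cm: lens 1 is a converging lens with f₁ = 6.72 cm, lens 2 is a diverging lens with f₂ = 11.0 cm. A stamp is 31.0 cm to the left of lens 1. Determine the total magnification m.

Lens 1: 1/d_i1 = 1/(6.72) − 1/(31.0) = 0.1166, so d_i1 = 8.580 cm; m₁ = −d_i1/d_o1 = -0.2768.
d_o2 = 18.6 − (8.580) = 10.02 cm.
f₂ = −11.0 cm (diverging).
Lens 2: 1/d_i2 = 1/(-11.0) − 1/(10.02) = -0.1907, so d_i2 = -5.244 cm; m₂ = −d_i2/d_o2 = +0.5233.
m = m₁·m₂ = (-0.2768)(+0.5233) = -0.145.

m = -0.145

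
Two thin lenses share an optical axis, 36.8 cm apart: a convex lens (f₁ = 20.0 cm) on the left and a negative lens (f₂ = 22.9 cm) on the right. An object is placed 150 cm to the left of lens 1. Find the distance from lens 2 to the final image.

8.58 cm

Lens 1: 1/d_i1 = 1/f₁ − 1/d_o1 = 1/(20.0) − 1/(150) = 0.04333, so d_i1 = 23.08 cm.
The intermediate image is 23.08 cm to the right of lens 1, which is 36.8 − (23.08) = 13.72 cm to the left of lens 2, so d_o2 = +13.72 cm.
Lens 2 is diverging, so f₂ = −22.9 cm.
Lens 2: 1/d_i2 = 1/f₂ − 1/d_o2 = 1/(-22.9) − 1/(13.72) = -0.1166, so d_i2 = -8.58 cm.
The final image is virtual, 8.58 cm to the left of lens 2 (overall magnification ≈ -0.096).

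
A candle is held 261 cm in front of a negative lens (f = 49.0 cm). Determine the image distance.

For a negative lens, f = -49.0 cm.
Thin-lens equation: 1/d_i = 1/f − 1/d_o = 1/(-49.00) − 1/(261) = -0.02041 − 0.003831 = -0.02424, so d_i = -41.3 cm.
The image is virtual, upright and reduced, on the same side as the object.

41.3 cm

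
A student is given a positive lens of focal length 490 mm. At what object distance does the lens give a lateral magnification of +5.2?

396 mm

m = −d_i/d_o ⇒ d_i = −m·d_o.
1/f = 1/d_o + 1/d_i = 1/d_o − 1/(m·d_o) = (1 − 1/m)/d_o, so d_o = f(1 − 1/m) = (490.0)(1 − 1/(+5.2)) = 396 mm.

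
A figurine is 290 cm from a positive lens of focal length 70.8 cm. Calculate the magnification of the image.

1/d_i = 1/f − 1/d_o = 1/(70.80) − 1/(290) = 0.01068, so d_i = 93.67 cm.
m = −d_i/d_o = −(93.67)/(290) = -0.323.
The image is real, inverted and reduced, on the far side of the lens.

m = -0.323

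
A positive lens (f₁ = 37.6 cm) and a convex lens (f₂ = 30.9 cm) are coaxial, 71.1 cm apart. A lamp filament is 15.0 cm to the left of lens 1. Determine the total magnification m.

m = -0.789

Lens 1: 1/d_i1 = 1/(37.6) − 1/(15.0) = -0.04007, so d_i1 = -24.96 cm; m₁ = −d_i1/d_o1 = +1.664.
d_o2 = 71.1 − (-24.96) = 96.06 cm.
Lens 2: 1/d_i2 = 1/(30.9) − 1/(96.06) = 0.02195, so d_i2 = 45.55 cm; m₂ = −d_i2/d_o2 = -0.4742.
m = m₁·m₂ = (+1.664)(-0.4742) = -0.789.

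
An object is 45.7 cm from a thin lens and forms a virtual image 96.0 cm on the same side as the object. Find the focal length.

f = 87.2 cm (converging)

Virtual image ⇒ d_i = −96.0 cm.
1/f = 1/d_o + 1/d_i = 1/(45.7) + 1/(-96.0) = 0.01147, so f = 87.2 cm.
Since f is positive, the thin lens is converging.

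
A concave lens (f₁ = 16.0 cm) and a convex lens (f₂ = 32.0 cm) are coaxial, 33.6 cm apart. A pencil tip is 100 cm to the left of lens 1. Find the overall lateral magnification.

m = -0.287

f₁ = −16.0 cm (diverging).
Lens 1: 1/d_i1 = 1/(-16.0) − 1/(100) = -0.07250, so d_i1 = -13.79 cm; m₁ = −d_i1/d_o1 = +0.1379.
d_o2 = 33.6 − (-13.79) = 47.39 cm.
Lens 2: 1/d_i2 = 1/(32.0) − 1/(47.39) = 0.01015, so d_i2 = 98.54 cm; m₂ = −d_i2/d_o2 = -2.079.
m = m₁·m₂ = (+0.1379)(-2.079) = -0.287.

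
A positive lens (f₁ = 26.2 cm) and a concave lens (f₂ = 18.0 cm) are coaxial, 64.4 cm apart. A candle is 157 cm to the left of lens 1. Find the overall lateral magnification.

m = -0.0708

Lens 1: 1/d_i1 = 1/(26.2) − 1/(157) = 0.03180, so d_i1 = 31.45 cm; m₁ = −d_i1/d_o1 = -0.2003.
d_o2 = 64.4 − (31.45) = 32.95 cm.
f₂ = −18.0 cm (diverging).
Lens 2: 1/d_i2 = 1/(-18.0) − 1/(32.95) = -0.08590, so d_i2 = -11.64 cm; m₂ = −d_i2/d_o2 = +0.3533.
m = m₁·m₂ = (-0.2003)(+0.3533) = -0.0708.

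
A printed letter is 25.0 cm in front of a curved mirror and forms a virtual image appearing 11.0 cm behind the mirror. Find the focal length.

f = -19.6 cm (convex)

Virtual image ⇒ d_i = −11.0 cm.
1/f = 1/d_o + 1/d_i = 1/(25.0) + 1/(-11.0) = -0.05091, so f = -19.6 cm.
Since f is negative, the curved mirror is convex.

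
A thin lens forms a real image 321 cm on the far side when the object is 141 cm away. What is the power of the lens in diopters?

d_i = +321 cm.
1/f = 1/d_o + 1/d_i = 1/(141) + 1/(321) = 0.01021 cm⁻¹.
f = 97.97 cm = 0.9797 m, so P = 1/f = +1.02 D.

P = +1.02 D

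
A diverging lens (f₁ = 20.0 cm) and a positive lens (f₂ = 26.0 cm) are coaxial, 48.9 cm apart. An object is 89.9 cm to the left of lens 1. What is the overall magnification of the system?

m = -0.121

f₁ = −20.0 cm (diverging).
Lens 1: 1/d_i1 = 1/(-20.0) − 1/(89.9) = -0.06112, so d_i1 = -16.36 cm; m₁ = −d_i1/d_o1 = +0.1820.
d_o2 = 48.9 − (-16.36) = 65.26 cm.
Lens 2: 1/d_i2 = 1/(26.0) − 1/(65.26) = 0.02314, so d_i2 = 43.22 cm; m₂ = −d_i2/d_o2 = -0.6623.
m = m₁·m₂ = (+0.1820)(-0.6623) = -0.121.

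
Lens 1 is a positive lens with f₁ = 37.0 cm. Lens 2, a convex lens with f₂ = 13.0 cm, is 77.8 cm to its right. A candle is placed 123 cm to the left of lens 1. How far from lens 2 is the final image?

Lens 1: 1/d_i1 = 1/f₁ − 1/d_o1 = 1/(37.0) − 1/(123) = 0.01890, so d_i1 = 52.92 cm.
The intermediate image is 52.92 cm to the right of lens 1, which is 77.8 − (52.92) = 24.88 cm to the left of lens 2, so d_o2 = +24.88 cm.
Lens 2: 1/d_i2 = 1/f₂ − 1/d_o2 = 1/(13.0) − 1/(24.88) = 0.03673, so d_i2 = 27.2 cm.
The final image is real, 27.2 cm to the right of lens 2 (overall magnification ≈ 0.47).

27.2 cm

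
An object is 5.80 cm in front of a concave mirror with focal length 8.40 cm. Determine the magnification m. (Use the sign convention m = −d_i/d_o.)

m = +3.23

1/d_i = 1/f − 1/d_o = 1/(8.400) − 1/(5.80) = -0.05337, so d_i = -18.74 cm.
m = −d_i/d_o = −(-18.74)/(5.80) = +3.23.
The image is virtual, upright and enlarged, behind the mirror.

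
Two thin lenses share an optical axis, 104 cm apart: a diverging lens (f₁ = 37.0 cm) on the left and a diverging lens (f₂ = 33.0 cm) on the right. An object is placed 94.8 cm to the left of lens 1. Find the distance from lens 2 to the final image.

Lens 1 is diverging, so f₁ = −37.0 cm.
Lens 1: 1/d_i1 = 1/f₁ − 1/d_o1 = 1/(-37.0) − 1/(94.8) = -0.03758, so d_i1 = -26.61 cm.
The intermediate image is 26.61 cm to the left of lens 1 (virtual), which is 104 − (-26.61) = 130.6 cm to the left of lens 2, so d_o2 = +130.6 cm.
Lens 2 is diverging, so f₂ = −33.0 cm.
Lens 2: 1/d_i2 = 1/f₂ − 1/d_o2 = 1/(-33.0) − 1/(130.6) = -0.03796, so d_i2 = -26.3 cm.
The final image is virtual, 26.3 cm to the left of lens 2 (overall magnification ≈ 0.057).

26.3 cm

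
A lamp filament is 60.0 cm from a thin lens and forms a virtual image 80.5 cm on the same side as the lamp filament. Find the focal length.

Virtual image ⇒ d_i = −80.5 cm.
1/f = 1/d_o + 1/d_i = 1/(60.0) + 1/(-80.5) = 0.004244, so f = 236 cm.
Since f is positive, the thin lens is converging.

f = 236 cm (converging)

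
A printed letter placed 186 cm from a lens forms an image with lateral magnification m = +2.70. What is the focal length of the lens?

m = −d_i/d_o ⇒ d_i = −m·d_o = −(+2.70)·(186) = -502.2 cm.
1/f = 1/d_o + 1/d_i = 1/(186) + 1/(-502.2) = 0.003385, so f = 295 cm.
Since f is positive, the lens is converging.

f = 295 cm (converging)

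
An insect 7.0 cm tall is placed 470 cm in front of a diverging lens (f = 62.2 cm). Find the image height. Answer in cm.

For a diverging lens, f = -62.2 cm.
1/d_i = 1/f − 1/d_o = 1/(-62.20) − 1/(470) = -0.01820, so d_i = -54.93 cm.
m = −d_i/d_o = +0.1169.
|h_i| = |m|·h_o = 0.1169 × 7.0 = 0.818 cm. The image is virtual, upright and reduced, on the same side as the object.

0.818 cm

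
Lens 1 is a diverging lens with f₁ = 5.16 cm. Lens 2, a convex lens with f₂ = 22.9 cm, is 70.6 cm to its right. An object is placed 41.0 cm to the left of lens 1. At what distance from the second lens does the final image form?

Lens 1 is diverging, so f₁ = −5.16 cm.
Lens 1: 1/d_i1 = 1/f₁ − 1/d_o1 = 1/(-5.16) − 1/(41.0) = -0.2182, so d_i1 = -4.583 cm.
The intermediate image is 4.583 cm to the left of lens 1 (virtual), which is 70.6 − (-4.583) = 75.18 cm to the left of lens 2, so d_o2 = +75.18 cm.
Lens 2: 1/d_i2 = 1/f₂ − 1/d_o2 = 1/(22.9) − 1/(75.18) = 0.03037, so d_i2 = 32.9 cm.
The final image is real, 32.9 cm to the right of lens 2 (overall magnification ≈ -0.049).

32.9 cm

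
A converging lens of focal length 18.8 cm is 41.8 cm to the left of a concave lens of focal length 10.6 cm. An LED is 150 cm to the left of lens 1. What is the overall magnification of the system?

Lens 1: 1/d_i1 = 1/(18.8) − 1/(150) = 0.04652, so d_i1 = 21.49 cm; m₁ = −d_i1/d_o1 = -0.1433.
d_o2 = 41.8 − (21.49) = 20.31 cm.
f₂ = −10.6 cm (diverging).
Lens 2: 1/d_i2 = 1/(-10.6) − 1/(20.31) = -0.1436, so d_i2 = -6.965 cm; m₂ = −d_i2/d_o2 = +0.3429.
m = m₁·m₂ = (-0.1433)(+0.3429) = -0.0491.

m = -0.0491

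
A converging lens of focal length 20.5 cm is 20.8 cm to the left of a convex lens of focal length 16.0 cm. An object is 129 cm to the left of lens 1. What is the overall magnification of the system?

m = -0.154

Lens 1: 1/d_i1 = 1/(20.5) − 1/(129) = 0.04103, so d_i1 = 24.37 cm; m₁ = −d_i1/d_o1 = -0.1889.
d_o2 = 20.8 − (24.37) = -3.570 cm (virtual object).
Lens 2: 1/d_i2 = 1/(16.0) − 1/(-3.570) = 0.3426, so d_i2 = 2.919 cm; m₂ = −d_i2/d_o2 = +0.8176.
m = m₁·m₂ = (-0.1889)(+0.8176) = -0.154.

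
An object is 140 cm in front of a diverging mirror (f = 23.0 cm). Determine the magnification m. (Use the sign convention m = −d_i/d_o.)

For a diverging mirror, f = -23.0 cm.
1/d_i = 1/f − 1/d_o = 1/(-23.00) − 1/(140) = -0.05062, so d_i = -19.75 cm.
m = −d_i/d_o = −(-19.75)/(140) = +0.141.
The image is virtual, upright and reduced, behind the mirror.

m = +0.141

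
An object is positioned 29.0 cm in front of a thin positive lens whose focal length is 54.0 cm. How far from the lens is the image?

62.6 cm

Lens equation: 1/q = 1/f − 1/p = 1/(54.00) − 1/(29.0) = 0.01852 − 0.03448 = -0.01596, so q = -62.6 cm.
The image is virtual, upright and enlarged, on the same side as the object.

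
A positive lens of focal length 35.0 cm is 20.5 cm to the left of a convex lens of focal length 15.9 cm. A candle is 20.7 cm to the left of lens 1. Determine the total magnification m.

m = -0.704

Lens 1: 1/d_i1 = 1/(35.0) − 1/(20.7) = -0.01974, so d_i1 = -50.66 cm; m₁ = −d_i1/d_o1 = +2.447.
d_o2 = 20.5 − (-50.66) = 71.16 cm.
Lens 2: 1/d_i2 = 1/(15.9) − 1/(71.16) = 0.04884, so d_i2 = 20.47 cm; m₂ = −d_i2/d_o2 = -0.2877.
m = m₁·m₂ = (+2.447)(-0.2877) = -0.704.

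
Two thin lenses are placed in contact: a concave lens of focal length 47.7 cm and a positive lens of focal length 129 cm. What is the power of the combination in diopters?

P = -1.32 D

P₁ = 1/f₁ = 1/(-0.477 m) = -2.096 D; P₂ = 1/f₂ = 1/(1.29 m) = +0.7752 D.
For thin lenses in contact, P = P₁ + P₂ = (-2.096) + (+0.7752) = -1.32 D.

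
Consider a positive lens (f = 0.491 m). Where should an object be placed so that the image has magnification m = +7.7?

0.427 m

m = −d_i/d_o ⇒ d_i = −m·d_o.
1/f = 1/d_o + 1/d_i = 1/d_o − 1/(m·d_o) = (1 − 1/m)/d_o, so d_o = f(1 − 1/m) = (0.4910)(1 − 1/(+7.7)) = 0.427 m.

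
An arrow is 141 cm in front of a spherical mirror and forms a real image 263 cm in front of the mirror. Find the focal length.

f = 91.8 cm (concave)

Real image ⇒ d_i = +263 cm.
1/f = 1/d_o + 1/d_i = 1/(141) + 1/(263) = 0.01089, so f = 91.8 cm.
Since f is positive, the spherical mirror is concave.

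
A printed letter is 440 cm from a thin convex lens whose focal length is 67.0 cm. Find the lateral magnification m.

1/d_i = 1/f − 1/d_o = 1/(67.00) − 1/(440) = 0.01265, so d_i = 79.03 cm.
m = −d_i/d_o = −(79.03)/(440) = -0.180.
The image is real, inverted and reduced, on the far side of the lens.

m = -0.180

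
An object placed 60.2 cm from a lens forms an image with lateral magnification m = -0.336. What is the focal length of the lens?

m = −d_i/d_o ⇒ d_i = −m·d_o = −(-0.336)·(60.2) = 20.23 cm.
1/f = 1/d_o + 1/d_i = 1/(60.2) + 1/(20.23) = 0.06604, so f = 15.1 cm.
Since f is positive, the lens is converging.

f = 15.1 cm (converging)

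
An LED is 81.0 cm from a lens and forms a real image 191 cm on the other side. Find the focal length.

f = 56.9 cm (converging)

Real image ⇒ d_i = +191 cm.
1/f = 1/d_o + 1/d_i = 1/(81.0) + 1/(191) = 0.01758, so f = 56.9 cm.
Since f is positive, the lens is converging.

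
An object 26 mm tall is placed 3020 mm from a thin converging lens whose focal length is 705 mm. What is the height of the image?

1/d_i = 1/f − 1/d_o = 1/(705.0) − 1/(3020) = 0.001087, so d_i = 919.7 mm.
m = −d_i/d_o = -0.3045.
|h_i| = |m|·h_o = 0.3045 × 26 = 7.92 mm. The image is real, inverted and reduced, on the far side of the lens.

7.92 mm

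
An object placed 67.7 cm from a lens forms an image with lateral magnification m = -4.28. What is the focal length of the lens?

m = −d_i/d_o ⇒ d_i = −m·d_o = −(-4.28)·(67.7) = 289.8 cm.
1/f = 1/d_o + 1/d_i = 1/(67.7) + 1/(289.8) = 0.01822, so f = 54.9 cm.
Since f is positive, the lens is converging.

f = 54.9 cm (converging)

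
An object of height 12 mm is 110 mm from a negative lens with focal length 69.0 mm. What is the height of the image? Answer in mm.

4.63 mm

For a negative lens, f = -69.0 mm.
1/d_i = 1/f − 1/d_o = 1/(-69.00) − 1/(110) = -0.02358, so d_i = -42.40 mm.
m = −d_i/d_o = +0.3855.
|h_i| = |m|·h_o = 0.3855 × 12 = 4.63 mm. The image is virtual, upright and reduced, on the same side as the object.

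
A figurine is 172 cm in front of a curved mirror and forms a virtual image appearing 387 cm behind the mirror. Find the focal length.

f = 310 cm (concave)

Virtual image ⇒ d_i = −387 cm.
1/f = 1/d_o + 1/d_i = 1/(172) + 1/(-387) = 0.003230, so f = 310 cm.
Since f is positive, the curved mirror is concave.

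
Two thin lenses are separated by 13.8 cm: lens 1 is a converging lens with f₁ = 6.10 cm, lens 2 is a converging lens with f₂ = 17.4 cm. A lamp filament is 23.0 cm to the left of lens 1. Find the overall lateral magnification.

Lens 1: 1/d_i1 = 1/(6.10) − 1/(23.0) = 0.1205, so d_i1 = 8.302 cm; m₁ = −d_i1/d_o1 = -0.3610.
d_o2 = 13.8 − (8.302) = 5.498 cm.
Lens 2: 1/d_i2 = 1/(17.4) − 1/(5.498) = -0.1244, so d_i2 = -8.038 cm; m₂ = −d_i2/d_o2 = +1.462.
m = m₁·m₂ = (-0.3610)(+1.462) = -0.528.

m = -0.528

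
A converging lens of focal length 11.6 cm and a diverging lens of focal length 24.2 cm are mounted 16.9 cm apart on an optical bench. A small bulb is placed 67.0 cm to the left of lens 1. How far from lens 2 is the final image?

Lens 1: 1/d_i1 = 1/f₁ − 1/d_o1 = 1/(11.6) − 1/(67.0) = 0.07128, so d_i1 = 14.03 cm.
The intermediate image is 14.03 cm to the right of lens 1, which is 16.9 − (14.03) = 2.870 cm to the left of lens 2, so d_o2 = +2.870 cm.
Lens 2 is diverging, so f₂ = −24.2 cm.
Lens 2: 1/d_i2 = 1/f₂ − 1/d_o2 = 1/(-24.2) − 1/(2.870) = -0.3898, so d_i2 = -2.57 cm.
The final image is virtual, 2.57 cm to the left of lens 2 (overall magnification ≈ -0.19).

2.57 cm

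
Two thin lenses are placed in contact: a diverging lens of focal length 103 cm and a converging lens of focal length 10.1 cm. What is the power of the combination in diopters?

P₁ = 1/f₁ = 1/(-1.03 m) = -0.9709 D; P₂ = 1/f₂ = 1/(0.101 m) = +9.901 D.
For thin lenses in contact, P = P₁ + P₂ = (-0.9709) + (+9.901) = +8.93 D.

P = +8.93 D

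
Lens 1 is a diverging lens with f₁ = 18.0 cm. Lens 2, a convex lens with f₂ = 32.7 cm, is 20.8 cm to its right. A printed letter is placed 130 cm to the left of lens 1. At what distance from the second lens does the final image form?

Lens 1 is diverging, so f₁ = −18.0 cm.
Lens 1: 1/d_i1 = 1/f₁ − 1/d_o1 = 1/(-18.0) − 1/(130) = -0.06325, so d_i1 = -15.81 cm.
The intermediate image is 15.81 cm to the left of lens 1 (virtual), which is 20.8 − (-15.81) = 36.61 cm to the left of lens 2, so d_o2 = +36.61 cm.
Lens 2: 1/d_i2 = 1/f₂ − 1/d_o2 = 1/(32.7) − 1/(36.61) = 0.003266, so d_i2 = 306 cm.
The final image is real, 306 cm to the right of lens 2 (overall magnification ≈ -1.0).

306 cm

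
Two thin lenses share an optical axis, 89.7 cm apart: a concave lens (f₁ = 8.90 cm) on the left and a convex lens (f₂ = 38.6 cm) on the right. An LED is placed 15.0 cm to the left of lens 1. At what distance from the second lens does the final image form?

Lens 1 is diverging, so f₁ = −8.90 cm.
Lens 1: 1/d_i1 = 1/f₁ − 1/d_o1 = 1/(-8.90) − 1/(15.0) = -0.1790, so d_i1 = -5.586 cm.
The intermediate image is 5.586 cm to the left of lens 1 (virtual), which is 89.7 − (-5.586) = 95.29 cm to the left of lens 2, so d_o2 = +95.29 cm.
Lens 2: 1/d_i2 = 1/f₂ − 1/d_o2 = 1/(38.6) − 1/(95.29) = 0.01541, so d_i2 = 64.9 cm.
The final image is real, 64.9 cm to the right of lens 2 (overall magnification ≈ -0.25).

64.9 cm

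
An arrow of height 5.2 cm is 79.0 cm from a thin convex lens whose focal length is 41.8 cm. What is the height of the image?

1/d_i = 1/f − 1/d_o = 1/(41.80) − 1/(79.0) = 0.01127, so d_i = 88.77 cm.
m = −d_i/d_o = -1.124.
|h_i| = |m|·h_o = 1.124 × 5.2 = 5.84 cm. The image is real, inverted and enlarged, on the far side of the lens.

5.84 cm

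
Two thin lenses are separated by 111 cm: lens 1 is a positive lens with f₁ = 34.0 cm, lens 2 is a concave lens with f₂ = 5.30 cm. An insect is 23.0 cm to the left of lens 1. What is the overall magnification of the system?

m = +0.0874

Lens 1: 1/d_i1 = 1/(34.0) − 1/(23.0) = -0.01407, so d_i1 = -71.09 cm; m₁ = −d_i1/d_o1 = +3.091.
d_o2 = 111 − (-71.09) = 182.1 cm.
f₂ = −5.30 cm (diverging).
Lens 2: 1/d_i2 = 1/(-5.30) − 1/(182.1) = -0.1942, so d_i2 = -5.150 cm; m₂ = −d_i2/d_o2 = +0.02828.
m = m₁·m₂ = (+3.091)(+0.02828) = +0.0874.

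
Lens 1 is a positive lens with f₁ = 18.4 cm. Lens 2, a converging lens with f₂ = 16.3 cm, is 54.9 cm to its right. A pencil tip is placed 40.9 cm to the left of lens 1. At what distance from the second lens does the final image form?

67.9 cm

Lens 1: 1/d_i1 = 1/f₁ − 1/d_o1 = 1/(18.4) − 1/(40.9) = 0.02990, so d_i1 = 33.45 cm.
The intermediate image is 33.45 cm to the right of lens 1, which is 54.9 − (33.45) = 21.45 cm to the left of lens 2, so d_o2 = +21.45 cm.
Lens 2: 1/d_i2 = 1/f₂ − 1/d_o2 = 1/(16.3) − 1/(21.45) = 0.01473, so d_i2 = 67.9 cm.
The final image is real, 67.9 cm to the right of lens 2 (overall magnification ≈ 2.6).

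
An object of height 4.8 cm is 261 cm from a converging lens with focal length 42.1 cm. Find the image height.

0.923 cm

1/d_i = 1/f − 1/d_o = 1/(42.10) − 1/(261) = 0.01992, so d_i = 50.20 cm.
m = −d_i/d_o = -0.1923.
|h_i| = |m|·h_o = 0.1923 × 4.8 = 0.923 cm. The image is real, inverted and reduced, on the far side of the lens.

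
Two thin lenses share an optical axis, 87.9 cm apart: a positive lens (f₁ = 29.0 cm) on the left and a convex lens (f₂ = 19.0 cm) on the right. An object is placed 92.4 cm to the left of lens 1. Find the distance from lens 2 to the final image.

Lens 1: 1/d_i1 = 1/f₁ − 1/d_o1 = 1/(29.0) − 1/(92.4) = 0.02366, so d_i1 = 42.26 cm.
The intermediate image is 42.26 cm to the right of lens 1, which is 87.9 − (42.26) = 45.64 cm to the left of lens 2, so d_o2 = +45.64 cm.
Lens 2: 1/d_i2 = 1/f₂ − 1/d_o2 = 1/(19.0) − 1/(45.64) = 0.03072, so d_i2 = 32.6 cm.
The final image is real, 32.6 cm to the right of lens 2 (overall magnification ≈ 0.33).

32.6 cm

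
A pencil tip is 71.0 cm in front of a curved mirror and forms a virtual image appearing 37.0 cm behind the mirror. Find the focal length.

Virtual image ⇒ d_i = −37.0 cm.
1/f = 1/d_o + 1/d_i = 1/(71.0) + 1/(-37.0) = -0.01294, so f = -77.3 cm.
Since f is negative, the curved mirror is convex.

f = -77.3 cm (convex)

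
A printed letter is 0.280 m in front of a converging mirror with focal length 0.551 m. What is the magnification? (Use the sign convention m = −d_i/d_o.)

1/d_i = 1/f − 1/d_o = 1/(0.5510) − 1/(0.280) = -1.757, so d_i = -0.5693 m.
m = −d_i/d_o = −(-0.5693)/(0.280) = +2.03.
The image is virtual, upright and enlarged, behind the mirror.

m = +2.03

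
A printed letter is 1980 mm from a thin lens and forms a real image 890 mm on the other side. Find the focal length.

f = 614 mm (converging)

Real image ⇒ d_i = +890 mm.
1/f = 1/d_o + 1/d_i = 1/(1980) + 1/(890) = 0.001629, so f = 614 mm.
Since f is positive, the thin lens is converging.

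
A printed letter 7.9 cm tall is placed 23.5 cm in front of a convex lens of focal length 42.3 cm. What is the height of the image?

1/d_i = 1/f − 1/d_o = 1/(42.30) − 1/(23.5) = -0.01891, so d_i = -52.88 cm.
m = −d_i/d_o = +2.250.
|h_i| = |m|·h_o = 2.250 × 7.9 = 17.8 cm. The image is virtual, upright and enlarged, on the same side as the object.

17.8 cm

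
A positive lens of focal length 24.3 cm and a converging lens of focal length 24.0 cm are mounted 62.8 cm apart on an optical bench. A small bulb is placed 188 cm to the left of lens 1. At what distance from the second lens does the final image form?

76.9 cm

Lens 1: 1/d_i1 = 1/f₁ − 1/d_o1 = 1/(24.3) − 1/(188) = 0.03583, so d_i1 = 27.91 cm.
The intermediate image is 27.91 cm to the right of lens 1, which is 62.8 − (27.91) = 34.89 cm to the left of lens 2, so d_o2 = +34.89 cm.
Lens 2: 1/d_i2 = 1/f₂ − 1/d_o2 = 1/(24.0) − 1/(34.89) = 0.01301, so d_i2 = 76.9 cm.
The final image is real, 76.9 cm to the right of lens 2 (overall magnification ≈ 0.33).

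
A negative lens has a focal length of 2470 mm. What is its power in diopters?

P = -0.405 D

For a negative lens, f = −2470 mm.
f = -247 cm = -2.47 m.
P = 1/f = 1/(-2.47 m) = -0.405 D.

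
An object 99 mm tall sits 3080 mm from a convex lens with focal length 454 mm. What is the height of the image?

17.1 mm

1/d_i = 1/f − 1/d_o = 1/(454.0) − 1/(3080) = 0.001878, so d_i = 532.5 mm.
m = −d_i/d_o = -0.1729.
|h_i| = |m|·h_o = 0.1729 × 99 = 17.1 mm. The image is real, inverted and reduced, on the far side of the lens.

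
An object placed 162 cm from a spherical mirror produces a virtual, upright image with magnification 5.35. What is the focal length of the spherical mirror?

m = −d_i/d_o ⇒ d_i = −m·d_o = −(+5.35)·(162) = -866.7 cm.
1/f = 1/d_o + 1/d_i = 1/(162) + 1/(-866.7) = 0.005019, so f = 199 cm.
Since f is positive, the spherical mirror is concave.

f = 199 cm (concave)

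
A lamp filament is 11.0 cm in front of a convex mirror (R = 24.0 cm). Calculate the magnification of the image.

f = R/2 = 24.0/2 = 12.00 cm; for a convex mirror, f = -12.00 cm.
1/d_i = 1/f − 1/d_o = 1/(-12.00) − 1/(11.0) = -0.1742, so d_i = -5.739 cm.
m = −d_i/d_o = −(-5.739)/(11.0) = +0.522.
The image is virtual, upright and reduced, behind the mirror.

m = +0.522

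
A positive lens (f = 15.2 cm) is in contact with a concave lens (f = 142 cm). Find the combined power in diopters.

P₁ = 1/f₁ = 1/(0.152 m) = +6.579 D; P₂ = 1/f₂ = 1/(-1.42 m) = -0.7042 D.
For thin lenses in contact, P = P₁ + P₂ = (+6.579) + (-0.7042) = +5.87 D.

P = +5.87 D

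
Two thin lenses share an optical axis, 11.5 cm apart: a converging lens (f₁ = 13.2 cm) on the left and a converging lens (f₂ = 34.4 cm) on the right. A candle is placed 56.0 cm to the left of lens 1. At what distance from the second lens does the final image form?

Lens 1: 1/d_i1 = 1/f₁ − 1/d_o1 = 1/(13.2) − 1/(56.0) = 0.05790, so d_i1 = 17.27 cm.
The intermediate image is 17.27 cm to the right of lens 1, which lies 5.770 cm to the right of lens 2 — a virtual object — so d_o2 = −5.770 cm.
Lens 2: 1/d_i2 = 1/f₂ − 1/d_o2 = 1/(34.4) − 1/(-5.770) = 0.2024, so d_i2 = 4.94 cm.
The final image is real, 4.94 cm to the right of lens 2 (overall magnification ≈ -0.26).

4.94 cm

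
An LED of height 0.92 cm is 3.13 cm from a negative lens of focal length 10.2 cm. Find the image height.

For a negative lens, f = -10.2 cm.
1/d_i = 1/f − 1/d_o = 1/(-10.20) − 1/(3.13) = -0.4175, so d_i = -2.395 cm.
m = −d_i/d_o = +0.7652.
|h_i| = |m|·h_o = 0.7652 × 0.92 = 0.704 cm. The image is virtual, upright and reduced, on the same side as the object.

0.704 cm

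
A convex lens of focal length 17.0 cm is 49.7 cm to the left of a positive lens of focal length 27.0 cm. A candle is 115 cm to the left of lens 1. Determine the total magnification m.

Lens 1: 1/d_i1 = 1/(17.0) − 1/(115) = 0.05013, so d_i1 = 19.95 cm; m₁ = −d_i1/d_o1 = -0.1735.
d_o2 = 49.7 − (19.95) = 29.75 cm.
Lens 2: 1/d_i2 = 1/(27.0) − 1/(29.75) = 0.003424, so d_i2 = 292.1 cm; m₂ = −d_i2/d_o2 = -9.818.
m = m₁·m₂ = (-0.1735)(-9.818) = +1.70.

m = +1.70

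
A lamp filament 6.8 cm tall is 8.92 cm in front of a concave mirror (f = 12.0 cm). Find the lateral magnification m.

m = +3.90

1/d_i = 1/f − 1/d_o = 1/(12.00) − 1/(8.92) = -0.02877, so d_i = -34.75 cm.
m = −d_i/d_o = −(-34.75)/(8.92) = +3.90.
The image is virtual, upright and enlarged, behind the mirror.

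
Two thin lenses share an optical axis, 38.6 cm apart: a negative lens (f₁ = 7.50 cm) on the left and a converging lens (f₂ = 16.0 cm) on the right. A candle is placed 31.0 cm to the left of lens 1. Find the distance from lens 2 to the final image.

Lens 1 is diverging, so f₁ = −7.50 cm.
Lens 1: 1/d_i1 = 1/f₁ − 1/d_o1 = 1/(-7.50) − 1/(31.0) = -0.1656, so d_i1 = -6.039 cm.
The intermediate image is 6.039 cm to the left of lens 1 (virtual), which is 38.6 − (-6.039) = 44.64 cm to the left of lens 2, so d_o2 = +44.64 cm.
Lens 2: 1/d_i2 = 1/f₂ − 1/d_o2 = 1/(16.0) − 1/(44.64) = 0.04010, so d_i2 = 24.9 cm.
The final image is real, 24.9 cm to the right of lens 2 (overall magnification ≈ -0.11).

24.9 cm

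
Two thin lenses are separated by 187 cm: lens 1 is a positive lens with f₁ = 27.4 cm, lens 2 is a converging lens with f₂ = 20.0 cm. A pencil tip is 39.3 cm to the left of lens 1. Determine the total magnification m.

m = +0.602

Lens 1: 1/d_i1 = 1/(27.4) − 1/(39.3) = 0.01105, so d_i1 = 90.49 cm; m₁ = −d_i1/d_o1 = -2.303.
d_o2 = 187 − (90.49) = 96.51 cm.
Lens 2: 1/d_i2 = 1/(20.0) − 1/(96.51) = 0.03964, so d_i2 = 25.23 cm; m₂ = −d_i2/d_o2 = -0.2614.
m = m₁·m₂ = (-2.303)(-0.2614) = +0.602.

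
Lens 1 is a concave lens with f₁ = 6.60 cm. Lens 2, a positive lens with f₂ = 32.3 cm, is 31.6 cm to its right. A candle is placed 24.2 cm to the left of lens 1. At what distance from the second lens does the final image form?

Lens 1 is diverging, so f₁ = −6.60 cm.
Lens 1: 1/d_i1 = 1/f₁ − 1/d_o1 = 1/(-6.60) − 1/(24.2) = -0.1928, so d_i1 = -5.186 cm.
The intermediate image is 5.186 cm to the left of lens 1 (virtual), which is 31.6 − (-5.186) = 36.79 cm to the left of lens 2, so d_o2 = +36.79 cm.
Lens 2: 1/d_i2 = 1/f₂ − 1/d_o2 = 1/(32.3) − 1/(36.79) = 0.003778, so d_i2 = 265 cm.
The final image is real, 265 cm to the right of lens 2 (overall magnification ≈ -1.5).

265 cm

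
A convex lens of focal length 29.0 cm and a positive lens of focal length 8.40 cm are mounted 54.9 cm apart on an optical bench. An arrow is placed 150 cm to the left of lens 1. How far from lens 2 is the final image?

Lens 1: 1/d_i1 = 1/f₁ − 1/d_o1 = 1/(29.0) − 1/(150) = 0.02782, so d_i1 = 35.95 cm.
The intermediate image is 35.95 cm to the right of lens 1, which is 54.9 − (35.95) = 18.95 cm to the left of lens 2, so d_o2 = +18.95 cm.
Lens 2: 1/d_i2 = 1/f₂ − 1/d_o2 = 1/(8.40) − 1/(18.95) = 0.06628, so d_i2 = 15.1 cm.
The final image is real, 15.1 cm to the right of lens 2 (overall magnification ≈ 0.19).

15.1 cm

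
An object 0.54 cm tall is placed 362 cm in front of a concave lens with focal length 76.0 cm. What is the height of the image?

0.0937 cm

For a concave lens, f = -76.0 cm.
1/d_i = 1/f − 1/d_o = 1/(-76.00) − 1/(362) = -0.01592, so d_i = -62.81 cm.
m = −d_i/d_o = +0.1735.
|h_i| = |m|·h_o = 0.1735 × 0.54 = 0.0937 cm. The image is virtual, upright and reduced, on the same side as the object.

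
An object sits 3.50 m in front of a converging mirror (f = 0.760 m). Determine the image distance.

Mirror equation: 1/s_i = 1/f − 1/s_o = 1/(0.7600) − 1/(3.50) = 1.316 − 0.2857 = 1.030, so s_i = 0.971 m.
The image is real, inverted and reduced, in front of the mirror.

0.971 m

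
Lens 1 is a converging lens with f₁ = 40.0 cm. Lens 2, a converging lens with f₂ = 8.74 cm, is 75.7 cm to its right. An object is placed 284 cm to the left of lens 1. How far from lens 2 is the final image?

Lens 1: 1/d_i1 = 1/f₁ − 1/d_o1 = 1/(40.0) − 1/(284) = 0.02148, so d_i1 = 46.56 cm.
The intermediate image is 46.56 cm to the right of lens 1, which is 75.7 − (46.56) = 29.14 cm to the left of lens 2, so d_o2 = +29.14 cm.
Lens 2: 1/d_i2 = 1/f₂ − 1/d_o2 = 1/(8.74) − 1/(29.14) = 0.08010, so d_i2 = 12.5 cm.
The final image is real, 12.5 cm to the right of lens 2 (overall magnification ≈ 0.070).

12.5 cm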